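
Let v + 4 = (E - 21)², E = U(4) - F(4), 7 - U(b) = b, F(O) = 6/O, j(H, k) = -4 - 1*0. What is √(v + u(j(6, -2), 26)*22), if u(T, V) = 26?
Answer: √3793/2 ≈ 30.794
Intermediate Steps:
j(H, k) = -4 (j(H, k) = -4 + 0 = -4)
U(b) = 7 - b
E = 3/2 (E = (7 - 1*4) - 6/4 = (7 - 4) - 6/4 = 3 - 1*3/2 = 3 - 3/2 = 3/2 ≈ 1.5000)
v = 1505/4 (v = -4 + (3/2 - 21)² = -4 + (-39/2)² = -4 + 1521/4 = 1505/4 ≈ 376.25)
√(v + u(j(6, -2), 26)*22) = √(1505/4 + 26*22) = √(1505/4 + 572) = √(3793/4) = √3793/2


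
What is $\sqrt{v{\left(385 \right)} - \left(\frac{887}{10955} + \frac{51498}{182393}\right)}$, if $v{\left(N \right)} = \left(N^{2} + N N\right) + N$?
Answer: $\frac{2 \sqrt{296275460490744537071465}}{1998115315} \approx 544.83$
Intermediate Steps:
$v{\left(N \right)} = N + 2 N^{2}$ ($v{\left(N \right)} = \left(N^{2} + N^{2}\right) + N = 2 N^{2} + N = N + 2 N^{2}$)
$\sqrt{v{\left(385 \right)} - \left(\frac{887}{10955} + \frac{51498}{182393}\right)} = \sqrt{385 \left(1 + 2 \cdot 385\right) - \left(\frac{887}{10955} + \frac{51498}{182393}\right)} = \sqrt{385 \left(1 + 770\right) - \frac{725943181}{1998115315}} = \sqrt{385 \cdot 771 - \frac{725943181}{1998115315}} = \sqrt{296835 - \frac{725943181}{1998115315}} = \sqrt{\frac{593109833584844}{1998115315}} = \frac{2 \sqrt{296275460490744537071465}}{1998115315}$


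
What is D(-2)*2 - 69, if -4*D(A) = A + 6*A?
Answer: -62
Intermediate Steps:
D(A) = -7*A/4 (D(A) = -(A + 6*A)/4 = -7*A/4)
D(-2)*2 - 69 = -7/4*(-2)*2 - 69 = (7/2)*2 - 69 = 7 - 69 = -62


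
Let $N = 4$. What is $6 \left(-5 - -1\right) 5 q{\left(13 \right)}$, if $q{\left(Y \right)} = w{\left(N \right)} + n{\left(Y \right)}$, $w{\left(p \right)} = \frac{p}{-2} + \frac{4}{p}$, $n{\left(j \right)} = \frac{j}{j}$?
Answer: $0$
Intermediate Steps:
$n{\left(j \right)} = 1$
$w{\left(p \right)} = \frac{4}{p} - \frac{p}{2}$ ($w{\left(p \right)} = p \left(- \frac{1}{2}\right) + \frac{4}{p} = - \frac{p}{2} + \frac{4}{p} = \frac{4}{p} - \frac{p}{2}$)
$q{\left(Y \right)} = 0$ ($q{\left(Y \right)} = \left(\frac{4}{4} - 2\right) + 1 = \left(4 \cdot \frac{1}{4} - 2\right) + 1 = \left(1 - 2\right) + 1 = -1 + 1 = 0$)
$6 \left(-5 - -1\right) 5 q{\left(13 \right)} = 6 \left(-5 - -1\right) 5 \cdot 0 = 6 \left(-5 + 1\right) 5 \cdot 0 = 6 \left(-4\right) 5 \cdot 0 = \left(-24\right) 5 \cdot 0 = \left(-120\right) 0 = 0$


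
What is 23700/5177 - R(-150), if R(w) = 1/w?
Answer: 3560177/776550 ≈ 4.5846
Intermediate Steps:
23700/5177 - R(-150) = 23700/5177 - 1/(-150) = 23700*(1/5177) - 1*(-1/150) = 23700/5177 + 1/150 = 3560177/776550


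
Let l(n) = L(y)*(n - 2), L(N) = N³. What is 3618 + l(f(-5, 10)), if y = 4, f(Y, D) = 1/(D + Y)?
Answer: 17514/5 ≈ 3502.8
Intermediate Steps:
l(n) = -128 + 64*n (l(n) = 4³*(n - 2) = 64*(-2 + n) = -128 + 64*n)
3618 + l(f(-5, 10)) = 3618 + (-128 + 64/(10 - 5)) = 3618 + (-128 + 64/5) = 3618 - 576/5 = 17514/5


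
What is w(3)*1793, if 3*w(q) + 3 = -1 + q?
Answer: -1793/3 ≈ -597.67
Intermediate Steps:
w(q) = -4/3 + q/3 (w(q) = -1 + (-1 + q)/3 = -1 + (-⅓ + q/3) = -4/3 + q/3)
w(3)*1793 = (-4/3 + (⅓)*3)*1793 = (-4/3 + 1)*1793 = -⅓*1793 = -1793/3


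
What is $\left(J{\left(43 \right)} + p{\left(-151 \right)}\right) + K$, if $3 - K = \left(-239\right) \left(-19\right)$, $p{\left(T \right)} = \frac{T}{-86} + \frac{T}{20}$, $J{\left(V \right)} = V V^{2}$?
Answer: $\frac{64468357}{860} \approx 74963.0$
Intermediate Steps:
$J{\left(V \right)} = V^{3}$
$p{\left(T \right)} = \frac{33 T}{860}$ ($p{\left(T \right)} = T \left(- \frac{1}{86}\right) + T \frac{1}{20} = - \frac{T}{86} + \frac{T}{20} = \frac{33 T}{860}$)
$K = -4538$ ($K = 3 - \left(-239\right) \left(-19\right) = 3 - 4541 = -4538$)
$\left(J{\left(43 \right)} + p{\left(-151 \right)}\right) + K = \left(43^{3} + \frac{33}{860} \left(-151\right)\right) - 4538 = \left(79507 - \frac{4983}{860}\right) - 4538 = \frac{68371037}{860} - 4538 = \frac{64468357}{860}$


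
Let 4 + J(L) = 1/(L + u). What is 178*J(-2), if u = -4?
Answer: -2225/3 ≈ -741.67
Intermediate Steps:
J(L) = -4 + 1/(-4 + L) (J(L) = -4 + 1/(L - 4) = -4 + 1/(-4 + L))
178*J(-2) = 178*((17 - 4*(-2))/(-4 - 2)) = 178*((17 + 8)/(-6)) = 178*(-1/6*25) = 178*(-25/6) = -2225/3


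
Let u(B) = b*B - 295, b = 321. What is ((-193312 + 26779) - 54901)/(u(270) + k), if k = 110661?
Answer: -110717/98518 ≈ -1.1238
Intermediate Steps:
u(B) = -295 + 321*B (u(B) = 321*B - 295 = -295 + 321*B)
((-193312 + 26779) - 54901)/(u(270) + k) = ((-193312 + 26779) - 54901)/((-295 + 321*270) + 110661) = (-166533 - 54901)/((-295 + 86670) + 110661) = -221434/(86375 + 110661) = -221434/197036 = -221434*1/197036 = -110717/98518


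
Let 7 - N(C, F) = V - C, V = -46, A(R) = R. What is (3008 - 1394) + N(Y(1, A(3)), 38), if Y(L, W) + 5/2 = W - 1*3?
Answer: 3329/2 ≈ 1664.5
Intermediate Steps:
Y(L, W) = -11/2 + W (Y(L, W) = -5/2 + (W - 1*3) = -5/2 + (W - 3) = -5/2 + (-3 + W) = -11/2 + W)
N(C, F) = 53 + C (N(C, F) = 7 - (-46 - C) = 7 + (46 + C) = 53 + C)
(3008 - 1394) + N(Y(1, A(3)), 38) = (3008 - 1394) + (53 + (-11/2 + 3)) = 1614 + (53 - 5/2) = 1614 + 101/2 = 3329/2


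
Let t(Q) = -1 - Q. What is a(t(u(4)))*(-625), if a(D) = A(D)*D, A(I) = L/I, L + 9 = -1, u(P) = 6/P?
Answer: 6250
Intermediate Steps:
L = -10 (L = -9 - 1 = -10)
A(I) = -10/I
a(D) = -10 (a(D) = (-10/D)*D = -10)
a(t(u(4)))*(-625) = -10*(-625) = 6250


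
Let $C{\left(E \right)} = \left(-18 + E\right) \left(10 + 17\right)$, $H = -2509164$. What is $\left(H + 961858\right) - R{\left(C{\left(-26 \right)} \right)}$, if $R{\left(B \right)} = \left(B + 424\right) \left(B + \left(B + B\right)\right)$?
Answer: $-4270202$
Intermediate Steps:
$C{\left(E \right)} = -486 + 27 E$ ($C{\left(E \right)} = \left(-18 + E\right) 27 = -486 + 27 E$)
$R{\left(B \right)} = 3 B \left(424 + B\right)$ ($R{\left(B \right)} = \left(424 + B\right) \left(B + 2 B\right) = \left(424 + B\right) 3 B = 3 B \left(424 + B\right)$)
$\left(H + 961858\right) - R{\left(C{\left(-26 \right)} \right)} = \left(-2509164 + 961858\right) - 3 \left(-486 + 27 \left(-26\right)\right) \left(424 + \left(-486 + 27 \left(-26\right)\right)\right) = -1547306 - 3 \left(-486 - 702\right) \left(424 - 1188\right) = -1547306 - 3 \left(-1188\right) \left(424 - 1188\right) = -1547306 - 3 \left(-1188\right) \left(-764\right) = -1547306 - 2722896 = -4270202$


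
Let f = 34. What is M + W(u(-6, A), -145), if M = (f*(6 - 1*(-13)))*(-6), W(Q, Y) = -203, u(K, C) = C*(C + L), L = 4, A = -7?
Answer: -4079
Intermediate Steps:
u(K, C) = C*(4 + C) (u(K, C) = C*(C + 4) = C*(4 + C))
M = -3876 (M = (34*(6 - 1*(-13)))*(-6) = (34*(6 + 13))*(-6) = (34*19)*(-6) = 646*(-6) = -3876)
M + W(u(-6, A), -145) = -3876 - 203 = -4079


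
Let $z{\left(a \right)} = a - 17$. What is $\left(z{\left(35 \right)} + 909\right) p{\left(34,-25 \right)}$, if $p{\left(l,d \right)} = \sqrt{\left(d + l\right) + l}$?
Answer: $927 \sqrt{43} \approx 6078.7$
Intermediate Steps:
$z{\left(a \right)} = -17 + a$
$p{\left(l,d \right)} = \sqrt{d + 2 l}$
$\left(z{\left(35 \right)} + 909\right) p{\left(34,-25 \right)} = \left(\left(-17 + 35\right) + 909\right) \sqrt{-25 + 2 \cdot 34} = \left(18 + 909\right) \sqrt{-25 + 68} = 927 \sqrt{43}$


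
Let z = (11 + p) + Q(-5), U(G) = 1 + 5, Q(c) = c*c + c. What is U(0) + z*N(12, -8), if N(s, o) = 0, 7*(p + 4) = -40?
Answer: 6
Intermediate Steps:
Q(c) = c + c**2 (Q(c) = c**2 + c = c + c**2)
p = -68/7 (p = -4 + (1/7)*(-40) = -4 - 40/7 = -68/7 ≈ -9.7143)
U(G) = 6
z = 149/7 (z = (11 - 68/7) - 5*(1 - 5) = 9/7 - 5*(-4) = 9/7 + 20 = 149/7 ≈ 21.286)
U(0) + z*N(12, -8) = 6 + (149/7)*0 = 6 + 0 = 6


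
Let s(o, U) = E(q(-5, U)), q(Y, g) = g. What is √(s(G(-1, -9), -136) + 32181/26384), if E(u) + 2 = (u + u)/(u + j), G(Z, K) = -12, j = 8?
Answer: √202439/388 ≈ 1.1596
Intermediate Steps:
E(u) = -2 + 2*u/(8 + u) (E(u) = -2 + (u + u)/(u + 8) = -2 + (2*u)/(8 + u) = -2 + 2*u/(8 + u))
s(o, U) = -16/(8 + U)
√(s(G(-1, -9), -136) + 32181/26384) = √(-16/(8 - 136) + 32181/26384) = √(-16/(-128) + 32181*(1/26384)) = √(-16*(-1/128) + 1893/1552) = √(⅛ + 1893/1552) = √(2087/1552) = √202439/388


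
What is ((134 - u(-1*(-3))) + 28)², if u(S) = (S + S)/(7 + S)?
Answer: 651249/25 ≈ 26050.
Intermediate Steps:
u(S) = 2*S/(7 + S) (u(S) = (2*S)/(7 + S) = 2*S/(7 + S))
((134 - u(-1*(-3))) + 28)² = ((134 - 2*(-1*(-3))/(7 - 1*(-3))) + 28)² = ((134 - 2*3/(7 + 3)) + 28)² = ((134 - 2*3/10) + 28)² = ((134 - 1*⅗) + 28)² = ((134 - ⅗) + 28)² = (667/5 + 28)² = (807/5)² = 651249/25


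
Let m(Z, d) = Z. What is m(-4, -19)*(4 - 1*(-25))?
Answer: -116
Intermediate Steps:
m(-4, -19)*(4 - 1*(-25)) = -4*(4 - 1*(-25)) = -4*(4 + 25) = -4*29 = -116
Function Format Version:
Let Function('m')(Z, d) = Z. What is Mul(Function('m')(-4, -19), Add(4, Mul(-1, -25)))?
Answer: -116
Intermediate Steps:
Mul(Function('m')(-4, -19), Add(4, Mul(-1, -25))) = Mul(-4, Add(4, Mul(-1, -25))) = Mul(-4, Add(4, 25)) = Mul(-4, 29) = -116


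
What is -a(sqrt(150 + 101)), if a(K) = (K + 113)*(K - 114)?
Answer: 12631 + sqrt(251) ≈ 12647.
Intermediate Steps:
a(K) = (-114 + K)*(113 + K) (a(K) = (113 + K)*(-114 + K) = (-114 + K)*(113 + K))
-a(sqrt(150 + 101)) = -(-12882 + (sqrt(150 + 101))**2 - sqrt(150 + 101)) = -(-12882 + (sqrt(251))**2 - sqrt(251)) = -(-12882 + 251 - sqrt(251)) = -(-12631 - sqrt(251)) = 12631 + sqrt(251)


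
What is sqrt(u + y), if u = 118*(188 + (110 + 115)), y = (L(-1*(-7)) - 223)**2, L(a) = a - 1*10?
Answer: 3*sqrt(11090) ≈ 315.93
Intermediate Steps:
L(a) = -10 + a (L(a) = a - 10 = -10 + a)
y = 51076 (y = ((-10 - 1*(-7)) - 223)**2 = ((-10 + 7) - 223)**2 = (-3 - 223)**2 = (-226)**2 = 51076)
u = 48734 (u = 118*(188 + 225) = 118*413 = 48734)
sqrt(u + y) = sqrt(48734 + 51076) = sqrt(99810) = 3*sqrt(11090)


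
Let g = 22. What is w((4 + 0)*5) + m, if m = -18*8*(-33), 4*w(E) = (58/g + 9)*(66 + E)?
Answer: 55024/11 ≈ 5002.2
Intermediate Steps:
w(E) = 192 + 32*E/11 (w(E) = ((58/22 + 9)*(66 + E))/4 = ((58*(1/22) + 9)*(66 + E))/4 = ((29/11 + 9)*(66 + E))/4 = (128*(66 + E)/11)/4 = (768 + 128*E/11)/4 = 192 + 32*E/11)
m = 4752 (m = -144*(-33) = 4752)
w((4 + 0)*5) + m = (192 + 32*((4 + 0)*5)/11) + 4752 = (192 + 32*(4*5)/11) + 4752 = (192 + (32/11)*20) + 4752 = (192 + 640/11) + 4752 = 2752/11 + 4752 = 55024/11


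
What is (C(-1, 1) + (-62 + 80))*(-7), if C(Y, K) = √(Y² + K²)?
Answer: -126 - 7*√2 ≈ -135.90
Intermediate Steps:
C(Y, K) = √(K² + Y²)
(C(-1, 1) + (-62 + 80))*(-7) = (√(1² + (-1)²) + (-62 + 80))*(-7) = (√(1 + 1) + 18)*(-7) = (√2 + 18)*(-7) = (18 + √2)*(-7) = -126 - 7*√2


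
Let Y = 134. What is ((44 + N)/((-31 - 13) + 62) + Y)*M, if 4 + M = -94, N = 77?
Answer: -124117/9 ≈ -13791.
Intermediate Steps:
M = -98 (M = -4 - 94 = -98)
((44 + N)/((-31 - 13) + 62) + Y)*M = ((44 + 77)/((-31 - 13) + 62) + 134)*(-98) = (121/(-44 + 62) + 134)*(-98) = (121/18 + 134)*(-98) = (2533/18)*(-98) = -124117/9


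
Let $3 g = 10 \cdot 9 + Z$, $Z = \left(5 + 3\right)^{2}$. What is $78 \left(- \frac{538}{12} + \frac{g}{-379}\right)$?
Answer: $- \frac{1329367}{379} \approx -3507.6$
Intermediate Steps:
$Z = 64$ ($Z = 8^{2} = 64$)
$g = \frac{154}{3}$ ($g = \frac{10 \cdot 9 + 64}{3} = \frac{90 + 64}{3} = \frac{1}{3} \cdot 154 = \frac{154}{3} \approx 51.333$)
$78 \left(- \frac{538}{12} + \frac{g}{-379}\right) = 78 \left(- \frac{538}{12} + \frac{154}{3 \left(-379\right)}\right) = 78 \left(\left(-538\right) \frac{1}{12} + \frac{154}{3} \left(- \frac{1}{379}\right)\right) = 78 \left(- \frac{269}{6} - \frac{154}{1137}\right) = 78 \left(- \frac{102259}{2274}\right) = - \frac{1329367}{379}$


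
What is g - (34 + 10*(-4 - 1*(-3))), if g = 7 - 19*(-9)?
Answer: 154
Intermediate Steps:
g = 178 (g = 7 + 171 = 178)
g - (34 + 10*(-4 - 1*(-3))) = 178 - (34 + 10*(-4 - 1*(-3))) = 178 - (34 + 10*(-4 + 3)) = 178 - (34 + 10*(-1)) = 178 - (34 - 10) = 178 - 1*24 = 178 - 24 = 154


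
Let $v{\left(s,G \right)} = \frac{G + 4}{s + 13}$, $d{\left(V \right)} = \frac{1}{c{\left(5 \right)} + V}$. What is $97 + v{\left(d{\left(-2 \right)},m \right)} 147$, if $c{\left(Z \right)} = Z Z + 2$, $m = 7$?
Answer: $\frac{72047}{326} \approx 221.0$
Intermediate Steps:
$c{\left(Z \right)} = 2 + Z^{2}$ ($c{\left(Z \right)} = Z^{2} + 2 = 2 + Z^{2}$)
$d{\left(V \right)} = \frac{1}{27 + V}$ ($d{\left(V \right)} = \frac{1}{\left(2 + 5^{2}\right) + V} = \frac{1}{\left(2 + 25\right) + V} = \frac{1}{27 + V}$)
$v{\left(s,G \right)} = \frac{4 + G}{13 + s}$
$97 + v{\left(d{\left(-2 \right)},m \right)} 147 = 97 + \frac{4 + 7}{13 + \frac{1}{27 - 2}} \cdot 147 = 97 + \frac{1}{13 + \frac{1}{25}} \cdot 11 \cdot 147 = 97 + \frac{1}{\frac{326}{25}} \cdot 11 \cdot 147 = 97 + \frac{25}{326} \cdot 11 \cdot 147 = 97 + \frac{275}{326} \cdot 147 = 97 + \frac{40425}{326} = \frac{72047}{326}$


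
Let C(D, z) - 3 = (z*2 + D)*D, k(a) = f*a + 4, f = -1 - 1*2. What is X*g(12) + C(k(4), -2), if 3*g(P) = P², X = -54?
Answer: -2493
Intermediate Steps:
g(P) = P²/3
f = -3 (f = -1 - 2 = -3)
k(a) = 4 - 3*a (k(a) = -3*a + 4 = 4 - 3*a)
C(D, z) = 3 + D*(D + 2*z) (C(D, z) = 3 + (z*2 + D)*D = 3 + (2*z + D)*D = 3 + (D + 2*z)*D = 3 + D*(D + 2*z))
X*g(12) + C(k(4), -2) = -18*12² + (3 + (4 - 3*4)² + 2*(4 - 3*4)*(-2)) = -18*144 + (3 + (4 - 12)² + 2*(4 - 12)*(-2)) = -54*48 + (3 + (-8)² + 2*(-8)*(-2)) = -2592 + (3 + 64 + 32) = -2592 + 99 = -2493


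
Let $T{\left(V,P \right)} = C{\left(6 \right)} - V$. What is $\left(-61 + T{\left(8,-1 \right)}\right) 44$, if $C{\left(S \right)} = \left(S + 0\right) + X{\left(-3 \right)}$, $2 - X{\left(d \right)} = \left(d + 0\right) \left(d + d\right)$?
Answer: $-3476$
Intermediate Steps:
$X{\left(d \right)} = 2 - 2 d^{2}$ ($X{\left(d \right)} = 2 - \left(d + 0\right) \left(d + d\right) = 2 - d 2 d = 2 - 2 d^{2}$)
$C{\left(S \right)} = -16 + S$ ($C{\left(S \right)} = \left(S + 0\right) + \left(2 - 2 \left(-3\right)^{2}\right) = S + \left(2 - 18\right) = S - 16 = -16 + S$)
$T{\left(V,P \right)} = -10 - V$ ($T{\left(V,P \right)} = \left(-16 + 6\right) - V = -10 - V$)
$\left(-61 + T{\left(8,-1 \right)}\right) 44 = \left(-61 - 18\right) 44 = \left(-79\right) 44 = -3476$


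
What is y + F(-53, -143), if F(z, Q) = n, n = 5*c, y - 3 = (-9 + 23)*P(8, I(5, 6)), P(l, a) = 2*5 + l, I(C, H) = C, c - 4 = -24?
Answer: 155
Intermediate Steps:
c = -20 (c = 4 - 24 = -20)
P(l, a) = 10 + l
y = 255 (y = 3 + (-9 + 23)*(10 + 8) = 3 + 14*18 = 3 + 252 = 255)
n = -100 (n = 5*(-20) = -100)
F(z, Q) = -100
y + F(-53, -143) = 255 - 100 = 155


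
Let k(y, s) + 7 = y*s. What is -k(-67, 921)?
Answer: 61714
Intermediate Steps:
k(y, s) = -7 + s*y (k(y, s) = -7 + y*s = -7 + s*y)
-k(-67, 921) = -(-7 + 921*(-67)) = -(-7 - 61707) = -1*(-61714) = 61714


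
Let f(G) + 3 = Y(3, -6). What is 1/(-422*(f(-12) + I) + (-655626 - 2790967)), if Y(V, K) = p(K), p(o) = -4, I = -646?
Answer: -1/3171027 ≈ -3.1536e-7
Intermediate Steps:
Y(V, K) = -4
f(G) = -7 (f(G) = -3 - 4 = -7)
1/(-422*(f(-12) + I) + (-655626 - 2790967)) = 1/(-422*(-7 - 646) + (-655626 - 2790967)) = 1/(-422*(-653) - 3446593) = 1/(275566 - 3446593) = 1/(-3171027) = -1/3171027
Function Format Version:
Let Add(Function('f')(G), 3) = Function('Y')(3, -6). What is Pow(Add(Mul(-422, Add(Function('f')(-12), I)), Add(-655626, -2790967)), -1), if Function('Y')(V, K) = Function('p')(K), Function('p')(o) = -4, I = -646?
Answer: Rational(-1, 3171027) ≈ -3.1536e-7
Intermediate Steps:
Function('Y')(V, K) = -4
Function('f')(G) = -7 (Function('f')(G) = Add(-3, -4) = -7)
Pow(Add(Mul(-422, Add(Function('f')(-12), I)), Add(-655626, -2790967)), -1) = Pow(Add(Mul(-422, Add(-7, -646)), Add(-655626, -2790967)), -1) = Pow(Add(Mul(-422, -653), -3446593), -1) = Pow(Add(275566, -3446593), -1) = Pow(-3171027, -1) = Rational(-1, 3171027)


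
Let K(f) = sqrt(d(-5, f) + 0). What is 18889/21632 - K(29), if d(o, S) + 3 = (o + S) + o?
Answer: -5203/1664 ≈ -3.1268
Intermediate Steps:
d(o, S) = -3 + S + 2*o (d(o, S) = -3 + ((o + S) + o) = -3 + ((S + o) + o) = -3 + (S + 2*o) = -3 + S + 2*o)
K(f) = sqrt(-13 + f) (K(f) = sqrt((-3 + f + 2*(-5)) + 0) = sqrt((-3 + f - 10) + 0) = sqrt((-13 + f) + 0) = sqrt(-13 + f))
18889/21632 - K(29) = 18889/21632 - sqrt(-13 + 29) = 18889*(1/21632) - sqrt(16) = 1453/1664 - 1*4 = 1453/1664 - 4 = -5203/1664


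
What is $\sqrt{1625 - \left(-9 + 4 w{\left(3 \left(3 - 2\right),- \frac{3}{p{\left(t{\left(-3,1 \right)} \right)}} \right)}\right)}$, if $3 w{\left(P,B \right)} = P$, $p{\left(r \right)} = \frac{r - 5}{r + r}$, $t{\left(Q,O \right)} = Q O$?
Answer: $\sqrt{1630} \approx 40.373$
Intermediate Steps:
$t{\left(Q,O \right)} = O Q$
$p{\left(r \right)} = \frac{-5 + r}{2 r}$
$w{\left(P,B \right)} = \frac{P}{3}$
$\sqrt{1625 - \left(-9 + 4 w{\left(3 \left(3 - 2\right),- \frac{3}{p{\left(t{\left(-3,1 \right)} \right)}} \right)}\right)} = \sqrt{1625 + \left(9 - 4 \frac{3 \left(3 - 2\right)}{3}\right)} = \sqrt{1625 + \left(9 - 4 \frac{3 \cdot 1}{3}\right)} = \sqrt{1625 + \left(9 - 4 \cdot \frac{1}{3} \cdot 3\right)} = \sqrt{1625 + \left(9 - 4\right)} = \sqrt{1625 + 5} = \sqrt{1630}$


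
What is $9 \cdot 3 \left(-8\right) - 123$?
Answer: $-339$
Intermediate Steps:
$9 \cdot 3 \left(-8\right) - 123 = 27 \left(-8\right) - 123 = -216 - 123 = -339$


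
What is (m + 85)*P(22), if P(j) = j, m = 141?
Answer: 4972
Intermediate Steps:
(m + 85)*P(22) = (141 + 85)*22 = 226*22 = 4972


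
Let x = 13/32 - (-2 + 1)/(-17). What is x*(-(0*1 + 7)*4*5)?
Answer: -6615/136 ≈ -48.640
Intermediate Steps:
x = 189/544 (x = 13*(1/32) - 1*(-1)*(-1/17) = 13/32 + 1*(-1/17) = 13/32 - 1/17 = 189/544 ≈ 0.34743)
x*(-(0*1 + 7)*4*5) = 189*(-(0*1 + 7)*4*5)/544 = 189*(-(0 + 7)*20)/544 = 189*(-7*20)/544 = 189*(-1*140)/544 = (189/544)*(-140) = -6615/136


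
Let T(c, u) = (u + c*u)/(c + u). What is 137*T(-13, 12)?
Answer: 19728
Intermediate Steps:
T(c, u) = (u + c*u)/(c + u)
137*T(-13, 12) = 137*(12*(1 - 13)/(-13 + 12)) = 137*(12*(-12)/(-1)) = 137*(12*(-1)*(-12)) = 137*144 = 19728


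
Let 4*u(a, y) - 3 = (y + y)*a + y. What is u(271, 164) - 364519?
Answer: -1369021/4 ≈ -3.4226e+5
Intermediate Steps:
u(a, y) = 3/4 + y/4 + a*y/2 (u(a, y) = 3/4 + ((y + y)*a + y)/4 = 3/4 + ((2*y)*a + y)/4 = 3/4 + (2*a*y + y)/4 = 3/4 + (y + 2*a*y)/4 = 3/4 + (y/4 + a*y/2) = 3/4 + y/4 + a*y/2)
u(271, 164) - 364519 = (3/4 + (1/4)*164 + (1/2)*271*164) - 364519 = (3/4 + 41 + 22222) - 364519 = 89055/4 - 364519 = -1369021/4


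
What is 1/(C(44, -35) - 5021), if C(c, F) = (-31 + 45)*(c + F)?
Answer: -1/4895 ≈ -0.00020429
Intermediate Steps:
C(c, F) = 14*F + 14*c (C(c, F) = 14*(F + c) = 14*F + 14*c)
1/(C(44, -35) - 5021) = 1/((14*(-35) + 14*44) - 5021) = 1/((-490 + 616) - 5021) = 1/(126 - 5021) = 1/(-4895) = -1/4895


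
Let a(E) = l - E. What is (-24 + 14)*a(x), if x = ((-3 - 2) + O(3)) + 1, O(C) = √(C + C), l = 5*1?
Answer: -90 + 10*√6 ≈ -65.505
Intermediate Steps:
l = 5
O(C) = √2*√C (O(C) = √(2*C) = √2*√C)
x = -4 + √6 (x = ((-3 - 2) + √2*√3) + 1 = (-5 + √6) + 1 = -4 + √6 ≈ -1.5505)
a(E) = 5 - E
(-24 + 14)*a(x) = (-24 + 14)*(5 - (-4 + √6)) = -10*(5 + (4 - √6)) = -10*(9 - √6) = -90 + 10*√6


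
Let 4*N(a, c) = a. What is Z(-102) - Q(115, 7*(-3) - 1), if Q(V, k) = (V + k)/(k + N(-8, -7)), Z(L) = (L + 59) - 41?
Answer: -641/8 ≈ -80.125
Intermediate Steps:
N(a, c) = a/4
Z(L) = 18 + L (Z(L) = (59 + L) - 41 = 18 + L)
Q(V, k) = (V + k)/(-2 + k) (Q(V, k) = (V + k)/(k + (1/4)*(-8)) = (V + k)/(k - 2) = (V + k)/(-2 + k))
Z(-102) - Q(115, 7*(-3) - 1) = (18 - 102) - (115 + (7*(-3) - 1))/(-2 + (7*(-3) - 1)) = -84 - (115 + (-21 - 1))/(-2 + (-21 - 1)) = -84 - (115 - 22)/(-2 - 22) = -84 - 93/(-24) = -84 - (-1)*93/24 = -84 - 1*(-31/8) = -84 + 31/8 = -641/8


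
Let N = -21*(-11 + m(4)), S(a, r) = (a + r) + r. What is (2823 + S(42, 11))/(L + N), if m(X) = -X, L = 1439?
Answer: 2887/1754 ≈ 1.6460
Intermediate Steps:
S(a, r) = a + 2*r
N = 315 (N = -21*(-11 - 1*4) = -21*(-11 - 4) = -21*(-15) = 315)
(2823 + S(42, 11))/(L + N) = (2823 + (42 + 2*11))/(1439 + 315) = (2823 + (42 + 22))/1754 = (2823 + 64)*(1/1754) = 2887*(1/1754) = 2887/1754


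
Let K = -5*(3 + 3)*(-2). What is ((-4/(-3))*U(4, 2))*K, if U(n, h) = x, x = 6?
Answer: 480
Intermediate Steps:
U(n, h) = 6
K = 60 (K = -5*6*(-2) = -30*(-2) = 60)
((-4/(-3))*U(4, 2))*K = (-4/(-3)*6)*60 = (-4*(-⅓)*6)*60 = ((4/3)*6)*60 = 8*60 = 480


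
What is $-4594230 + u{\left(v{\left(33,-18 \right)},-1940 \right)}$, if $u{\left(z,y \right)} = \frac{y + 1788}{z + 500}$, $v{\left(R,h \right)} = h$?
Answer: $- \frac{1107209506}{241} \approx -4.5942 \cdot 10^{6}$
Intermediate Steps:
$u{\left(z,y \right)} = \frac{1788 + y}{500 + z}$
$-4594230 + u{\left(v{\left(33,-18 \right)},-1940 \right)} = -4594230 + \frac{1788 - 1940}{500 - 18} = -4594230 + \frac{1}{482} \left(-152\right) = -4594230 - \frac{76}{241} = - \frac{1107209506}{241}$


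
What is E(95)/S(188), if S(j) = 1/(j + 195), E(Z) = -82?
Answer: -31406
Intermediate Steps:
S(j) = 1/(195 + j)
E(95)/S(188) = -82/(1/(195 + 188)) = -82/(1/383) = -82/1/383 = -82*383 = -31406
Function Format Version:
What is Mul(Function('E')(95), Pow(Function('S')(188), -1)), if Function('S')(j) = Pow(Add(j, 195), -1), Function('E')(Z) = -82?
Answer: -31406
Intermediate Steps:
Function('S')(j) = Pow(Add(195, j), -1)
Mul(Function('E')(95), Pow(Function('S')(188), -1)) = Mul(-82, Pow(Pow(Add(195, 188), -1), -1)) = Mul(-82, Pow(Pow(383, -1), -1)) = Mul(-82, Pow(Rational(1, 383), -1)) = Mul(-82, 383) = -31406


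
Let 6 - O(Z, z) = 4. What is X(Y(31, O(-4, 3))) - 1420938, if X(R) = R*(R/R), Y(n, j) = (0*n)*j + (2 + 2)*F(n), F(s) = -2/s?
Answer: -44049086/31 ≈ -1.4209e+6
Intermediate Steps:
O(Z, z) = 2 (O(Z, z) = 6 - 1*4 = 6 - 4 = 2)
Y(n, j) = -8/n (Y(n, j) = (0*n)*j + (2 + 2)*(-2/n) = 0*j + 4*(-2/n) = 0 - 8/n = -8/n)
X(R) = R (X(R) = R*1 = R)
X(Y(31, O(-4, 3))) - 1420938 = -8/31 - 1420938 = -44049086/31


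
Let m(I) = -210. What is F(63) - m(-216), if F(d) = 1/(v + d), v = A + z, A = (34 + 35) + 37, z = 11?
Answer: 37801/180 ≈ 210.01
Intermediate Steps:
A = 106 (A = 69 + 37 = 106)
v = 117 (v = 106 + 11 = 117)
F(d) = 1/(117 + d)
F(63) - m(-216) = 1/(117 + 63) - 1*(-210) = 1/180 + 210 = 37801/180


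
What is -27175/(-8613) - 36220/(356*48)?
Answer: 12700295/12264912 ≈ 1.0355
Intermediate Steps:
-27175/(-8613) - 36220/(356*48) = -27175*(-1/8613) - 36220/17088 = 27175/8613 - 36220*1/17088 = 27175/8613 - 9055/4272 = 12700295/12264912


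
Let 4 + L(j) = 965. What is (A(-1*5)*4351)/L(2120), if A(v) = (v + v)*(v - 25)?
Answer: 1305300/961 ≈ 1358.3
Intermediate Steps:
A(v) = 2*v*(-25 + v) (A(v) = (2*v)*(-25 + v) = 2*v*(-25 + v))
L(j) = 961 (L(j) = -4 + 965 = 961)
(A(-1*5)*4351)/L(2120) = ((2*(-1*5)*(-25 - 1*5))*4351)/961 = ((2*(-5)*(-25 - 5))*4351)*(1/961) = ((2*(-5)*(-30))*4351)*(1/961) = (300*4351)*(1/961) = 1305300*(1/961) = 1305300/961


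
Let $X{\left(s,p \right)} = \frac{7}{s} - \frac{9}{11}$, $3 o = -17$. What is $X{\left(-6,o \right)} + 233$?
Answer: $\frac{15247}{66} \approx 231.02$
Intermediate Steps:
$o = - \frac{17}{3}$ ($o = \frac{1}{3} \left(-17\right) = - \frac{17}{3} \approx -5.6667$)
$X{\left(s,p \right)} = - \frac{9}{11} + \frac{7}{s}$ ($X{\left(s,p \right)} = \frac{7}{s} - \frac{9}{11} = - \frac{9}{11} + \frac{7}{s}$)
$X{\left(-6,o \right)} + 233 = \left(- \frac{9}{11} + \frac{7}{-6}\right) + 233 = \left(- \frac{9}{11} + 7 \left(- \frac{1}{6}\right)\right) + 233 = \left(- \frac{9}{11} - \frac{7}{6}\right) + 233 = - \frac{131}{66} + 233 = \frac{15247}{66}$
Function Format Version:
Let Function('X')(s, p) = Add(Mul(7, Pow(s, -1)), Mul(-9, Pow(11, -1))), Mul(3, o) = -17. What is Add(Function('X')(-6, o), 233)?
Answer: Rational(15247, 66) ≈ 231.02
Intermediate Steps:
o = Rational(-17, 3) (o = Mul(Rational(1, 3), -17) = Rational(-17, 3) ≈ -5.6667)
Function('X')(s, p) = Add(Rational(-9, 11), Mul(7, Pow(s, -1))) (Function('X')(s, p) = Add(Mul(7, Pow(s, -1)), Mul(-9, Rational(1, 11))) = Add(Mul(7, Pow(s, -1)), Rational(-9, 11)) = Add(Rational(-9, 11), Mul(7, Pow(s, -1))))
Add(Function('X')(-6, o), 233) = Add(Add(Rational(-9, 11), Mul(7, Pow(-6, -1))), 233) = Add(Add(Rational(-9, 11), Mul(7, Rational(-1, 6))), 233) = Add(Add(Rational(-9, 11), Rational(-7, 6)), 233) = Add(Rational(-131, 66), 233) = Rational(15247, 66)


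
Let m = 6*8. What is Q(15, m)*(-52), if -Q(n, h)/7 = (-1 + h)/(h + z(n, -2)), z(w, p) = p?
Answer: 8554/23 ≈ 371.91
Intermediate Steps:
m = 48
Q(n, h) = -7*(-1 + h)/(-2 + h) (Q(n, h) = -7*(-1 + h)/(h - 2) = -7*(-1 + h)/(-2 + h))
Q(15, m)*(-52) = (7*(1 - 1*48)/(-2 + 48))*(-52) = (7*(1 - 48)/46)*(-52) = (7*(1/46)*(-47))*(-52) = -329/46*(-52) = 8554/23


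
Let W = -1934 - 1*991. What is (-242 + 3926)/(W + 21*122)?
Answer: -1228/121 ≈ -10.149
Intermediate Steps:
W = -2925 (W = -1934 - 991 = -2925)
(-242 + 3926)/(W + 21*122) = (-242 + 3926)/(-2925 + 21*122) = 3684/(-2925 + 2562) = 3684/(-363) = 3684*(-1/363) = -1228/121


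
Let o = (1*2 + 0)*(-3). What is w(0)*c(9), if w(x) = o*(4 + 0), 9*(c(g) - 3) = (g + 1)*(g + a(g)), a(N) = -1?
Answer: -856/3 ≈ -285.33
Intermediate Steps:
o = -6 (o = (2 + 0)*(-3) = 2*(-3) = -6)
c(g) = 3 + (1 + g)*(-1 + g)/9 (c(g) = 3 + ((g + 1)*(g - 1))/9 = 3 + ((1 + g)*(-1 + g))/9 = 3 + (1 + g)*(-1 + g)/9)
w(x) = -24 (w(x) = -6*(4 + 0) = -6*4 = -24)
w(0)*c(9) = -24*(26/9 + (1/9)*9**2) = -24*(26/9 + (1/9)*81) = -24*(26/9 + 9) = -24*107/9 = -856/3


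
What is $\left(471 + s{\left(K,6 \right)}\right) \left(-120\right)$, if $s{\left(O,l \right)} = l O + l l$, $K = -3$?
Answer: $-58680$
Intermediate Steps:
$s{\left(O,l \right)} = l^{2} + O l$ ($s{\left(O,l \right)} = O l + l^{2} = l^{2} + O l$)
$\left(471 + s{\left(K,6 \right)}\right) \left(-120\right) = \left(471 + 6 \left(-3 + 6\right)\right) \left(-120\right) = \left(471 + 6 \cdot 3\right) \left(-120\right) = \left(471 + 18\right) \left(-120\right) = 489 \left(-120\right) = -58680$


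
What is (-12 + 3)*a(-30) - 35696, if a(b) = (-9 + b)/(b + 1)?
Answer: -1035535/29 ≈ -35708.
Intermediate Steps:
a(b) = (-9 + b)/(1 + b)
(-12 + 3)*a(-30) - 35696 = (-12 + 3)*((-9 - 30)/(1 - 30)) - 35696 = -9*(-39)/(-29) - 35696 = -(-9)*(-39)/29 - 35696 = -9*39/29 - 35696 = -351/29 - 35696 = -1035535/29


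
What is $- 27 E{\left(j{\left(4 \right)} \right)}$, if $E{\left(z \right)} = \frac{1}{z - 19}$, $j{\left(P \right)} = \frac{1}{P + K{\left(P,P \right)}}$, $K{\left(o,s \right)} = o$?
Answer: $\frac{216}{151} \approx 1.4305$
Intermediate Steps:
$j{\left(P \right)} = \frac{1}{2 P}$ ($j{\left(P \right)} = \frac{1}{P + P} = \frac{1}{2 P}$)
$E{\left(z \right)} = \frac{1}{-19 + z}$
$- 27 E{\left(j{\left(4 \right)} \right)} = - \frac{27}{-19 + \frac{1}{2 \cdot 4}} = - \frac{27}{-19 + \frac{1}{2} \cdot \frac{1}{4}} = - \frac{27}{-19 + \frac{1}{8}} = - \frac{27}{- \frac{151}{8}} = \left(-27\right) \left(- \frac{8}{151}\right) = \frac{216}{151}$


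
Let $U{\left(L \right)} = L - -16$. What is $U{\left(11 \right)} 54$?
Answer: $1458$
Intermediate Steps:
$U{\left(L \right)} = 16 + L$ ($U{\left(L \right)} = L + 16 = 16 + L$)
$U{\left(11 \right)} 54 = \left(16 + 11\right) 54 = 27 \cdot 54 = 1458$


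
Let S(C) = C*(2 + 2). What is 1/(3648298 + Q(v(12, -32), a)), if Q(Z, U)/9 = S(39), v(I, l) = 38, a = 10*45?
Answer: 1/3649702 ≈ 2.7399e-7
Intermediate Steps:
a = 450
S(C) = 4*C (S(C) = C*4 = 4*C)
Q(Z, U) = 1404 (Q(Z, U) = 9*(4*39) = 9*156 = 1404)
1/(3648298 + Q(v(12, -32), a)) = 1/(3648298 + 1404) = 1/3649702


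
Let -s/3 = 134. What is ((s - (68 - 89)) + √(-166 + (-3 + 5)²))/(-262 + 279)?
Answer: -381/17 + 9*I*√2/17 ≈ -22.412 + 0.7487*I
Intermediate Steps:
s = -402 (s = -3*134 = -402)
((s - (68 - 89)) + √(-166 + (-3 + 5)²))/(-262 + 279) = ((-402 - (68 - 89)) + √(-166 + (-3 + 5)²))/(-262 + 279) = ((-402 - 1*(-21)) + √(-166 + 2²))/17 = ((-402 + 21) + √(-166 + 4))*(1/17) = (-381 + √(-162))*(1/17) = (-381 + 9*I*√2)*(1/17) = -381/17 + 9*I*√2/17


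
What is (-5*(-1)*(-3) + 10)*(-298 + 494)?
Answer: -980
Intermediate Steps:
(-5*(-1)*(-3) + 10)*(-298 + 494) = (5*(-3) + 10)*196 = (-15 + 10)*196 = -5*196 = -980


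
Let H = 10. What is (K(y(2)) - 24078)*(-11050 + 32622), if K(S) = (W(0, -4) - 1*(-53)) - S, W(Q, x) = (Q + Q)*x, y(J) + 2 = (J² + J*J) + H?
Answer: -518612452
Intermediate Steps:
y(J) = 8 + 2*J² (y(J) = -2 + ((J² + J*J) + 10) = -2 + ((J² + J²) + 10) = -2 + (2*J² + 10) = -2 + (10 + 2*J²) = 8 + 2*J²)
W(Q, x) = 2*Q*x (W(Q, x) = (2*Q)*x = 2*Q*x)
K(S) = 53 - S (K(S) = (2*0*(-4) - 1*(-53)) - S = (0 + 53) - S = 53 - S)
(K(y(2)) - 24078)*(-11050 + 32622) = ((53 - (8 + 2*2²)) - 24078)*(-11050 + 32622) = ((53 - (8 + 2*4)) - 24078)*21572 = ((53 - (8 + 8)) - 24078)*21572 = ((53 - 1*16) - 24078)*21572 = ((53 - 16) - 24078)*21572 = (37 - 24078)*21572 = -24041*21572 = -518612452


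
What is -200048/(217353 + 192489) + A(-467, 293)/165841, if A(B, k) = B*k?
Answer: -44627625535/33984303561 ≈ -1.3132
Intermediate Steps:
-200048/(217353 + 192489) + A(-467, 293)/165841 = -200048/(217353 + 192489) - 467*293/165841 = -200048/409842 - 136831*1/165841 = -200048*1/409842 - 136831/165841 = -100024/204921 - 136831/165841 = -44627625535/33984303561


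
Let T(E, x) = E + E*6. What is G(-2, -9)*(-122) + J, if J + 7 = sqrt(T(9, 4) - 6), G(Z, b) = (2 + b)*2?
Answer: 1701 + sqrt(57) ≈ 1708.6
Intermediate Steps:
T(E, x) = 7*E (T(E, x) = E + 6*E = 7*E)
G(Z, b) = 4 + 2*b
J = -7 + sqrt(57) (J = -7 + sqrt(7*9 - 6) = -7 + sqrt(63 - 6) = -7 + sqrt(57) ≈ 0.54983)
G(-2, -9)*(-122) + J = (4 + 2*(-9))*(-122) + (-7 + sqrt(57)) = (4 - 18)*(-122) + (-7 + sqrt(57)) = -14*(-122) + (-7 + sqrt(57)) = 1708 + (-7 + sqrt(57)) = 1701 + sqrt(57)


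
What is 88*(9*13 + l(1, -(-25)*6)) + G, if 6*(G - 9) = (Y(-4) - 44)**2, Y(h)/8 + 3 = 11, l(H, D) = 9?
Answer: 33491/3 ≈ 11164.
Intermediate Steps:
Y(h) = 64 (Y(h) = -24 + 8*11 = -24 + 88 = 64)
G = 227/3 (G = 9 + (64 - 44)**2/6 = 9 + (1/6)*20**2 = 9 + (1/6)*400 = 9 + 200/3 = 227/3 ≈ 75.667)
88*(9*13 + l(1, -(-25)*6)) + G = 88*(9*13 + 9) + 227/3 = 88*(117 + 9) + 227/3 = 88*126 + 227/3 = 11088 + 227/3 = 33491/3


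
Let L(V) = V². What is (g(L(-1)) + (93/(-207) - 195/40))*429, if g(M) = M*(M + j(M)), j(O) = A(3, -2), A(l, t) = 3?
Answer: -104533/184 ≈ -568.11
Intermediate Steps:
j(O) = 3
g(M) = M*(3 + M) (g(M) = M*(M + 3) = M*(3 + M))
(g(L(-1)) + (93/(-207) - 195/40))*429 = ((-1)²*(3 + (-1)²) + (93/(-207) - 195/40))*429 = (1*(3 + 1) + (93*(-1/207) - 195*1/40))*429 = (1*4 + (-31/69 - 39/8))*429 = (4 - 2939/552)*429 = -731/552*429 = -104533/184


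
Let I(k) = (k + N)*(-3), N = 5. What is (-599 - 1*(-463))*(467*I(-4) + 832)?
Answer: 77384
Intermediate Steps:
I(k) = -15 - 3*k (I(k) = (k + 5)*(-3) = (5 + k)*(-3) = -15 - 3*k)
(-599 - 1*(-463))*(467*I(-4) + 832) = (-599 - 1*(-463))*(467*(-15 - 3*(-4)) + 832) = (-599 + 463)*(467*(-15 + 12) + 832) = -136*(467*(-3) + 832) = -136*(-1401 + 832) = -136*(-569) = 77384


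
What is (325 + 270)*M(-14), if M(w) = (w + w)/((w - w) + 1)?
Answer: -16660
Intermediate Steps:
M(w) = 2*w (M(w) = (2*w)/(0 + 1) = (2*w)/1 = (2*w)*1 = 2*w)
(325 + 270)*M(-14) = (325 + 270)*(2*(-14)) = 595*(-28) = -16660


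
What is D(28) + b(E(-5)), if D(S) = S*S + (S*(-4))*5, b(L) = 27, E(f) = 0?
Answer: 251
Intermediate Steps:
D(S) = S**2 - 20*S (D(S) = S**2 - 4*S*5 = S**2 - 20*S)
D(28) + b(E(-5)) = 28*(-20 + 28) + 27 = 28*8 + 27 = 224 + 27 = 251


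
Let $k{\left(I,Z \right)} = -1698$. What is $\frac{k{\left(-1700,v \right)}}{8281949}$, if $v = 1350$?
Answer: $- \frac{1698}{8281949} \approx -0.00020502$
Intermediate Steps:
$\frac{k{\left(-1700,v \right)}}{8281949} = - \frac{1698}{8281949}$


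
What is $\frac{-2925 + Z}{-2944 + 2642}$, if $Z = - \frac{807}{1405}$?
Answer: $\frac{2055216}{212155} \approx 9.6873$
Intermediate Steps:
$Z = - \frac{807}{1405}$ ($Z = \left(-807\right) \frac{1}{1405} = - \frac{807}{1405} \approx -0.57438$)
$\frac{-2925 + Z}{-2944 + 2642} = \frac{-2925 - \frac{807}{1405}}{-2944 + 2642} = - \frac{4110432}{1405 \left(-302\right)} = \left(- \frac{4110432}{1405}\right) \left(- \frac{1}{302}\right) = \frac{2055216}{212155}$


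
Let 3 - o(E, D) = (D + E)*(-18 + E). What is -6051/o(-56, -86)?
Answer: 6051/10505 ≈ 0.57601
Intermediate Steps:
o(E, D) = 3 - (-18 + E)*(D + E) (o(E, D) = 3 - (D + E)*(-18 + E) = 3 - (-18 + E)*(D + E))
-6051/o(-56, -86) = -6051/(3 - 1*(-56)² + 18*(-86) + 18*(-56) - 1*(-86)*(-56)) = -6051/(3 - 1*3136 - 1548 - 1008 - 4816) = -6051/(3 - 3136 - 1548 - 1008 - 4816) = -6051/(-10505) = -6051*(-1/10505) = 6051/10505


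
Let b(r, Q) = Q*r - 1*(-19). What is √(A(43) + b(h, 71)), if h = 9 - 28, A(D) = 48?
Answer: I*√1282 ≈ 35.805*I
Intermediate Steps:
h = -19
b(r, Q) = 19 + Q*r (b(r, Q) = Q*r + 19 = 19 + Q*r)
√(A(43) + b(h, 71)) = √(48 + (19 + 71*(-19))) = √(48 + (19 - 1349)) = √(48 - 1330) = √(-1282) = I*√1282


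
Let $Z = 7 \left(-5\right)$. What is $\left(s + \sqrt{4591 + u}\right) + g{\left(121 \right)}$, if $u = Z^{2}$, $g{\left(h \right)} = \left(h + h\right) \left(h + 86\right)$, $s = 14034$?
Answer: $64128 + 2 \sqrt{1454} \approx 64204.0$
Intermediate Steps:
$Z = -35$
$g{\left(h \right)} = 2 h \left(86 + h\right)$
$u = 1225$ ($u = \left(-35\right)^{2} = 1225$)
$\left(s + \sqrt{4591 + u}\right) + g{\left(121 \right)} = \left(14034 + \sqrt{4591 + 1225}\right) + 2 \cdot 121 \left(86 + 121\right) = \left(14034 + \sqrt{5816}\right) + 2 \cdot 121 \cdot 207 = \left(14034 + 2 \sqrt{1454}\right) + 50094 = 64128 + 2 \sqrt{1454}$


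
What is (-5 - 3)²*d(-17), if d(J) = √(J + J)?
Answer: 64*I*√34 ≈ 373.18*I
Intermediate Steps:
d(J) = √2*√J (d(J) = √(2*J) = √2*√J)
(-5 - 3)²*d(-17) = (-5 - 3)²*(√2*√(-17)) = (-8)²*(√2*(I*√17)) = 64*(I*√34) = 64*I*√34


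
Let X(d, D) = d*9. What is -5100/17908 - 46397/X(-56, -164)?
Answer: 207076769/2256408 ≈ 91.773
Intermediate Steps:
X(d, D) = 9*d
-5100/17908 - 46397/X(-56, -164) = -5100/17908 - 46397/(9*(-56)) = -5100*1/17908 - 46397/(-504) = -1275/4477 - 46397*(-1/504) = -1275/4477 + 46397/504 = 207076769/2256408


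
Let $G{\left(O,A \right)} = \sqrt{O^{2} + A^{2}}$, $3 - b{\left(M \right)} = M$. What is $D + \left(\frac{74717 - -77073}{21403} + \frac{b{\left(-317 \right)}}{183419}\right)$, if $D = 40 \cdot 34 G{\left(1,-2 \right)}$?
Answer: $\frac{27848018970}{3925716857} + 1360 \sqrt{5} \approx 3048.1$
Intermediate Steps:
$b{\left(M \right)} = 3 - M$
$G{\left(O,A \right)} = \sqrt{A^{2} + O^{2}}$
$D = 1360 \sqrt{5}$ ($D = 40 \cdot 34 \sqrt{\left(-2\right)^{2} + 1^{2}} = 1360 \sqrt{4 + 1} = 1360 \sqrt{5} \approx 3041.1$)
$D + \left(\frac{74717 - -77073}{21403} + \frac{b{\left(-317 \right)}}{183419}\right) = 1360 \sqrt{5} + \left(\frac{74717 - -77073}{21403} + \frac{3 - -317}{183419}\right) = 1360 \sqrt{5} + \left(\left(74717 + 77073\right) \frac{1}{21403} + \left(3 + 317\right) \frac{1}{183419}\right) = 1360 \sqrt{5} + \left(151790 \cdot \frac{1}{21403} + 320 \cdot \frac{1}{183419}\right) = 1360 \sqrt{5} + \left(\frac{151790}{21403} + \frac{320}{183419}\right) = 1360 \sqrt{5} + \frac{27848018970}{3925716857} = \frac{27848018970}{3925716857} + 1360 \sqrt{5}$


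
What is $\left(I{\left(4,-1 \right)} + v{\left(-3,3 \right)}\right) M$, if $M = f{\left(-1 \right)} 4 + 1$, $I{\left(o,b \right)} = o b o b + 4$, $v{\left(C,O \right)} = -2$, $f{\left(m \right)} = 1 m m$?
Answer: $90$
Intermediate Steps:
$f{\left(m \right)} = m^{2}$ ($f{\left(m \right)} = m m = m^{2}$)
$I{\left(o,b \right)} = 4 + b^{2} o^{2}$ ($I{\left(o,b \right)} = b o o b + 4 = b o^{2} b + 4 = b^{2} o^{2} + 4 = 4 + b^{2} o^{2}$)
$M = 5$ ($M = \left(-1\right)^{2} \cdot 4 + 1 = 1 \cdot 4 + 1 = 4 + 1 = 5$)
$\left(I{\left(4,-1 \right)} + v{\left(-3,3 \right)}\right) M = \left(\left(4 + \left(-1\right)^{2} \cdot 4^{2}\right) - 2\right) 5 = \left(\left(4 + 1 \cdot 16\right) - 2\right) 5 = \left(\left(4 + 16\right) - 2\right) 5 = \left(20 - 2\right) 5 = 18 \cdot 5 = 90$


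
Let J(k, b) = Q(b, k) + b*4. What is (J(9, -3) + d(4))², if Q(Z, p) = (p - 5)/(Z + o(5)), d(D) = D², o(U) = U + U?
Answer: 1024/49 ≈ 20.898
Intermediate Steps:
o(U) = 2*U
Q(Z, p) = (-5 + p)/(10 + Z) (Q(Z, p) = (p - 5)/(Z + 2*5) = (-5 + p)/(Z + 10) = (-5 + p)/(10 + Z))
J(k, b) = 4*b + (-5 + k)/(10 + b) (J(k, b) = (-5 + k)/(10 + b) + b*4 = (-5 + k)/(10 + b) + 4*b = 4*b + (-5 + k)/(10 + b))
(J(9, -3) + d(4))² = ((-5 + 9 + 4*(-3)*(10 - 3))/(10 - 3) + 4²)² = ((-5 + 9 + 4*(-3)*7)/7 + 16)² = ((-5 + 9 - 84)/7 + 16)² = ((⅐)*(-80) + 16)² = (-80/7 + 16)² = (32/7)² = 1024/49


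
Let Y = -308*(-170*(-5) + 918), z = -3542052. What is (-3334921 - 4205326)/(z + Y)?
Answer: 7540247/4086596 ≈ 1.8451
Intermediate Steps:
Y = -544544 (Y = -308*(850 + 918) = -308*1768 = -544544)
(-3334921 - 4205326)/(z + Y) = (-3334921 - 4205326)/(-3542052 - 544544) = -7540247/(-4086596) = -7540247*(-1/4086596) = 7540247/4086596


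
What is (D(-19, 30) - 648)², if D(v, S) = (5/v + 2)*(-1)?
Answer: 152399025/361 ≈ 4.2216e+5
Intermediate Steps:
D(v, S) = -2 - 5/v (D(v, S) = (2 + 5/v)*(-1) = -2 - 5/v)
(D(-19, 30) - 648)² = ((-2 - 5/(-19)) - 648)² = ((-2 - 5*(-1/19)) - 648)² = ((-2 + 5/19) - 648)² = (-33/19 - 648)² = (-12345/19)² = 152399025/361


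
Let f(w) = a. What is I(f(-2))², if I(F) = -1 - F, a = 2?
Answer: 9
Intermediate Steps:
f(w) = 2
I(f(-2))² = (-1 - 1*2)² = (-1 - 2)² = (-3)² = 9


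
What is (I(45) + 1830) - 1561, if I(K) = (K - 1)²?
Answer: 2205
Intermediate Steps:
I(K) = (-1 + K)²
(I(45) + 1830) - 1561 = ((-1 + 45)² + 1830) - 1561 = (44² + 1830) - 1561 = (1936 + 1830) - 1561 = 3766 - 1561 = 2205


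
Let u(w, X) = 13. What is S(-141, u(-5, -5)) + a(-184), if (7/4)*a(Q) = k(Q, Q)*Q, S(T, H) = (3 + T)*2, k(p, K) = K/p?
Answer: -2668/7 ≈ -381.14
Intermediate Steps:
S(T, H) = 6 + 2*T
a(Q) = 4*Q/7 (a(Q) = 4*((Q/Q)*Q)/7 = 4*(1*Q)/7 = 4*Q/7)
S(-141, u(-5, -5)) + a(-184) = (6 + 2*(-141)) + (4/7)*(-184) = (6 - 282) - 736/7 = -276 - 736/7 = -2668/7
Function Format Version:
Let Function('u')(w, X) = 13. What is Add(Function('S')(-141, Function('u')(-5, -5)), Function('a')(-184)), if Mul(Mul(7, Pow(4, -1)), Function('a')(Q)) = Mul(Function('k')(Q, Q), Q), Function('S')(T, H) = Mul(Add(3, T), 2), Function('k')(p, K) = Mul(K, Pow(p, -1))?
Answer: Rational(-2668, 7) ≈ -381.14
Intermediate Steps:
Function('S')(T, H) = Add(6, Mul(2, T))
Function('a')(Q) = Mul(Rational(4, 7), Q) (Function('a')(Q) = Mul(Rational(4, 7), Mul(Mul(Q, Pow(Q, -1)), Q)) = Mul(Rational(4, 7), Mul(1, Q)) = Mul(Rational(4, 7), Q))
Add(Function('S')(-141, Function('u')(-5, -5)), Function('a')(-184)) = Add(Add(6, Mul(2, -141)), Mul(Rational(4, 7), -184)) = Add(Add(6, -282), Rational(-736, 7)) = Add(-276, Rational(-736, 7)) = Rational(-2668, 7)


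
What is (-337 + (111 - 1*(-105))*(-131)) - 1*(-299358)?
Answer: 270725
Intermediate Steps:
(-337 + (111 - 1*(-105))*(-131)) - 1*(-299358) = (-337 + (111 + 105)*(-131)) + 299358 = (-337 + 216*(-131)) + 299358 = (-337 - 28296) + 299358 = -28633 + 299358 = 270725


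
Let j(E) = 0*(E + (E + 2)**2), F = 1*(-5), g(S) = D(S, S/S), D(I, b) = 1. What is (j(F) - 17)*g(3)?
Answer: -17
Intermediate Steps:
g(S) = 1
F = -5
j(E) = 0 (j(E) = 0*(E + (2 + E)**2) = 0)
(j(F) - 17)*g(3) = (0 - 17)*1 = -17*1 = -17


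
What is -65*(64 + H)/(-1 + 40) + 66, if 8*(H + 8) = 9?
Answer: -701/24 ≈ -29.208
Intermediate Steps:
H = -55/8 (H = -8 + (1/8)*9 = -8 + 9/8 = -55/8 ≈ -6.8750)
-65*(64 + H)/(-1 + 40) + 66 = -65*(64 - 55/8)/(-1 + 40) + 66 = -29705/(8*39) + 66 = -65*457/312 + 66 = -2285/24 + 66 = -701/24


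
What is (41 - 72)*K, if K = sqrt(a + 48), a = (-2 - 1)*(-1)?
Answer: -31*sqrt(51) ≈ -221.38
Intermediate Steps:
a = 3 (a = -3*(-1) = 3)
K = sqrt(51) (K = sqrt(3 + 48) = sqrt(51) ≈ 7.1414)
(41 - 72)*K = (41 - 72)*sqrt(51) = -31*sqrt(51)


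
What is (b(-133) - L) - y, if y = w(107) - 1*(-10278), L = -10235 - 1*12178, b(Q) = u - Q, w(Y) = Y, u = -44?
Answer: 12117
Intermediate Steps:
b(Q) = -44 - Q
L = -22413 (L = -10235 - 12178 = -22413)
y = 10385 (y = 107 - 1*(-10278) = 107 + 10278 = 10385)
(b(-133) - L) - y = ((-44 - 1*(-133)) - 1*(-22413)) - 1*10385 = ((-44 + 133) + 22413) - 10385 = (89 + 22413) - 10385 = 22502 - 10385 = 12117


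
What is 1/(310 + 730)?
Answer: 1/1040 ≈ 0.00096154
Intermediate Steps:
1/(310 + 730) = 1/1040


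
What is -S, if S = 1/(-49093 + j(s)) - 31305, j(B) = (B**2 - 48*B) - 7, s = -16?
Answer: 1505019181/48076 ≈ 31305.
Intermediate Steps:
j(B) = -7 + B**2 - 48*B
S = -1505019181/48076 (S = 1/(-49093 + (-7 + (-16)**2 - 48*(-16))) - 31305 = 1/(-49093 + (-7 + 256 + 768)) - 31305 = 1/(-49093 + 1017) - 31305 = 1/(-48076) - 31305 = -1/48076 - 31305 = -1505019181/48076 ≈ -31305.)
-S = -1*(-1505019181/48076) = 1505019181/48076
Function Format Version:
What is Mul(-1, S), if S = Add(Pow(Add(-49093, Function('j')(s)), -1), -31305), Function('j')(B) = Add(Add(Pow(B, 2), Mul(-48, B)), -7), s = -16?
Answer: Rational(1505019181, 48076) ≈ 31305.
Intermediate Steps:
Function('j')(B) = Add(-7, Pow(B, 2), Mul(-48, B))
S = Rational(-1505019181, 48076) (S = Add(Pow(Add(-49093, Add(-7, Pow(-16, 2), Mul(-48, -16))), -1), -31305) = Add(Pow(Add(-49093, Add(-7, 256, 768)), -1), -31305) = Add(Pow(Add(-49093, 1017), -1), -31305) = Add(Pow(-48076, -1), -31305) = Add(Rational(-1, 48076), -31305) = Rational(-1505019181, 48076) ≈ -31305.)
Mul(-1, S) = Mul(-1, Rational(-1505019181, 48076)) = Rational(1505019181, 48076)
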